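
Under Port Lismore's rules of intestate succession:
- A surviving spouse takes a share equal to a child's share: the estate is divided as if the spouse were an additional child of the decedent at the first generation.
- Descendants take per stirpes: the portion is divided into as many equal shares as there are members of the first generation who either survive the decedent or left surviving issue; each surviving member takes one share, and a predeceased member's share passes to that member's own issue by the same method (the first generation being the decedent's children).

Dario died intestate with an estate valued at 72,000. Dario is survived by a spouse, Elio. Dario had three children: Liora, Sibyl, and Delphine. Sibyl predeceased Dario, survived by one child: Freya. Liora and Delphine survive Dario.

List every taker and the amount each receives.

Elio: 18,000; Liora: 18,000; Freya: 18,000; Delphine: 18,000

The spouse counts as an additional share at the children's level, so there are 4 primary shares of 18,000. Elio takes one such share (18,000).
The children's combined portion (54,000) is divided into 3 shares of 18,000: Liora and Delphine each take 18,000; Sibyl's 18,000 share passes to Sibyl's issue.
Sibyl's share (18,000) passes entirely to Freya.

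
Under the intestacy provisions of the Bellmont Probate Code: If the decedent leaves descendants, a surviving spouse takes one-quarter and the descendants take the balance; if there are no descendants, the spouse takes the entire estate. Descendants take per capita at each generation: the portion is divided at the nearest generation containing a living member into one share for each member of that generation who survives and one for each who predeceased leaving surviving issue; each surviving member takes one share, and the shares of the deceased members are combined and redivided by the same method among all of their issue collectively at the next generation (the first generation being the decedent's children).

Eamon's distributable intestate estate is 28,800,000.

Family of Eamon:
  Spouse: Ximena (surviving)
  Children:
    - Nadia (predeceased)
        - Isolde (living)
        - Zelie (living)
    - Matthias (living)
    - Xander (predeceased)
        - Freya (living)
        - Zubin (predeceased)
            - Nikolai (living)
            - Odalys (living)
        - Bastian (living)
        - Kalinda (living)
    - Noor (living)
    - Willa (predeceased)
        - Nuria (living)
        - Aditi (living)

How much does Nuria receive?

Ximena takes one-quarter of 28,800,000 = 7,200,000. The remaining 21,600,000 passes to the descendants.
The descendants' portion (21,600,000) is divided at the children's generation into 5 shares of 4,320,000. Matthias and Noor each take 4,320,000. The 3 shares of the deceased (Nadia, Xander, and Willa) are combined into a pool of 12,960,000.
That pool (12,960,000) is divided at the grandchildren's generation into 8 shares of 1,620,000. Isolde, Zelie, Freya, Bastian, Kalinda, Nuria, and Aditi each take 1,620,000. The remaining share for the deceased Zubin (1,620,000) is carried to the next generation.
That pool (1,620,000) is divided at the great-grandchildren's generation equally among Nikolai and Odalys: 810,000 each.

Nuria receives 1,620,000.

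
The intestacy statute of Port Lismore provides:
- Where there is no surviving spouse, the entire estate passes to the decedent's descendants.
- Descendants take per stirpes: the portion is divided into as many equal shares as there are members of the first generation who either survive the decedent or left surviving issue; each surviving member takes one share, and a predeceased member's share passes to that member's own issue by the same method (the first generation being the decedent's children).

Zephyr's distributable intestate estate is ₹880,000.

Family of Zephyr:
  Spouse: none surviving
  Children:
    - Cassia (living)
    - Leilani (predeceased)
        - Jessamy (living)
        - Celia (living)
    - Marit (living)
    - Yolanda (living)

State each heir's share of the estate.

The entire ₹880,000 passes to the descendants.
That amount (₹880,000) is divided into 4 shares of ₹220,000: Cassia, Marit, and Yolanda each take ₹220,000; Leilani's ₹220,000 share passes to Leilani's issue.
Leilani's share (₹220,000) is divided into 2 shares of ₹110,000: Jessamy and Celia each take ₹110,000.

Cassia: ₹220,000; Jessamy: ₹110,000; Celia: ₹110,000; Marit: ₹220,000; Yolanda: ₹220,000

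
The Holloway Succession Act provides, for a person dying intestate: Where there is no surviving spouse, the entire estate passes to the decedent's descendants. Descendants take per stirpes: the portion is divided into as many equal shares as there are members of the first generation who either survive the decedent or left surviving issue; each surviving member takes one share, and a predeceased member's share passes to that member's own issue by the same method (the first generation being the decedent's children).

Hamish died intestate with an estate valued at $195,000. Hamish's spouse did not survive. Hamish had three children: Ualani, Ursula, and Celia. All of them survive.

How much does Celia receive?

Celia receives $65,000.

The entire $195,000 passes to the descendants.
That amount ($195,000) is divided into 3 shares of $65,000: Ualani, Ursula, and Celia each take $65,000.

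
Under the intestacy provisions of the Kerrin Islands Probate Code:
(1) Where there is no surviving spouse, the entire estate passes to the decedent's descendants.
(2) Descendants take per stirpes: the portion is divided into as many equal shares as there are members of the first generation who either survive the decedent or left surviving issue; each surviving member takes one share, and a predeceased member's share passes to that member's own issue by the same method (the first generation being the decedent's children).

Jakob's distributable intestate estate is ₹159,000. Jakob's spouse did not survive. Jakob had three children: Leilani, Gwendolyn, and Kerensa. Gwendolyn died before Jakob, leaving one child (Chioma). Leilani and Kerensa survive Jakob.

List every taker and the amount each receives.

Leilani: ₹53,000; Chioma: ₹53,000; Kerensa: ₹53,000

The entire ₹159,000 passes to the descendants.
That amount (₹159,000) is divided into 3 shares of ₹53,000: Leilani and Kerensa each take ₹53,000; Gwendolyn's ₹53,000 share passes to Gwendolyn's issue.
Gwendolyn's share (₹53,000) passes entirely to Chioma.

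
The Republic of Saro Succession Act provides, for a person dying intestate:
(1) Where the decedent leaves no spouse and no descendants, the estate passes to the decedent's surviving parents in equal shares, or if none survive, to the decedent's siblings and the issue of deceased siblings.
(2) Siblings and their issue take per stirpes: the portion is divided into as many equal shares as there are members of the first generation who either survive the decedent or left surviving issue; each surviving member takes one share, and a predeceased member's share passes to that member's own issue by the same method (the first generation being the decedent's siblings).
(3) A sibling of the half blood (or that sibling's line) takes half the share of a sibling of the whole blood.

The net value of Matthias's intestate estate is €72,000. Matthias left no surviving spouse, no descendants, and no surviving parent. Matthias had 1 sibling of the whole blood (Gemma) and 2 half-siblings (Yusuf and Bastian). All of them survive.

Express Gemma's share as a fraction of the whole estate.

Gemma receives 1/2 of the estate.

The entire €72,000 passes to the siblings and their issue.
Counting each half-blood sibling's line as half a unit, there are 2 units in €72,000, so one unit is €36,000. Whole-blood lines (Gemma) take €36,000 each; half-blood lines (Yusuf and Bastian) take €18,000 each.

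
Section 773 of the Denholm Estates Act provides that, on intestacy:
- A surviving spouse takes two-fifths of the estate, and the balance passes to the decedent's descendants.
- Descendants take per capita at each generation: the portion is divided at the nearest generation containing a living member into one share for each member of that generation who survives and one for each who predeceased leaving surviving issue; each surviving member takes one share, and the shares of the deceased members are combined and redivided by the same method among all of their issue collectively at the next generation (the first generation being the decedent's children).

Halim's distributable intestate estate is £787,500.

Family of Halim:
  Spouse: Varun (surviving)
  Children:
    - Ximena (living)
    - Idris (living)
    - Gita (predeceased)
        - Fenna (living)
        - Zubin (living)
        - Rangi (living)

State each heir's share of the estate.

Varun takes two-fifths of £787,500 = £315,000. The remaining £472,500 passes to the descendants.
The descendants' portion (£472,500) is divided at the children's generation into 3 shares of £157,500. Ximena and Idris each take £157,500. The remaining share for the deceased Gita (£157,500) is carried to the next generation.
That pool (£157,500) is divided at the grandchildren's generation equally among Fenna, Zubin, and Rangi: £52,500 each.

Varun: £315,000; Ximena: £157,500; Idris: £157,500; Fenna: £52,500; Zubin: £52,500; Rangi: £52,500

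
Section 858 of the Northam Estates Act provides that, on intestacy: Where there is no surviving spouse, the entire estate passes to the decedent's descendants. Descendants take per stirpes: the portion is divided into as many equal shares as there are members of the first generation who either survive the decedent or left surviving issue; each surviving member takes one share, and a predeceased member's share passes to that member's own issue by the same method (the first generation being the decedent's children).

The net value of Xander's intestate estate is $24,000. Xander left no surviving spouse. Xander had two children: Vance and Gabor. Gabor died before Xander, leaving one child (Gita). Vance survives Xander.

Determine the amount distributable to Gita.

Gita receives $12,000.

The entire $24,000 passes to the descendants.
That amount ($24,000) is divided into 2 shares of $12,000: Vance takes $12,000; Gabor's $12,000 share passes to Gabor's issue.
Gabor's share ($12,000) passes entirely to Gita.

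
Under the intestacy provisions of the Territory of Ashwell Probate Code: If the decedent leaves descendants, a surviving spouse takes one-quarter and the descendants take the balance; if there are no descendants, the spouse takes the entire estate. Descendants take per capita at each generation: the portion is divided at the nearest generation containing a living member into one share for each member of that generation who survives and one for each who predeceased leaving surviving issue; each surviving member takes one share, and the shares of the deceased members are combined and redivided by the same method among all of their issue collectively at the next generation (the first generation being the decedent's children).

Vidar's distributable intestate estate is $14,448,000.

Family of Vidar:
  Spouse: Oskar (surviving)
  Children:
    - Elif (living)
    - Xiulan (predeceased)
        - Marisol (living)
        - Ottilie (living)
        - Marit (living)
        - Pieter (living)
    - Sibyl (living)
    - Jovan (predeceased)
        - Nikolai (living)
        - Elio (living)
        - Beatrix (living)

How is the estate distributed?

Oskar takes one-quarter of $14,448,000 = $3,612,000. The remaining $10,836,000 passes to the descendants.
The descendants' portion ($10,836,000) is divided at the children's generation into 4 shares of $2,709,000. Elif and Sibyl each take $2,709,000. The 2 shares of the deceased (Xiulan and Jovan) are combined into a pool of $5,418,000.
That pool ($5,418,000) is divided at the grandchildren's generation equally among Marisol, Ottilie, Marit, Pieter, Nikolai, Elio, and Beatrix: $774,000 each.

Oskar: $3,612,000; Elif: $2,709,000; Marisol: $774,000; Ottilie: $774,000; Marit: $774,000; Pieter: $774,000; Sibyl: $2,709,000; Nikolai: $774,000; Elio: $774,000; Beatrix: $774,000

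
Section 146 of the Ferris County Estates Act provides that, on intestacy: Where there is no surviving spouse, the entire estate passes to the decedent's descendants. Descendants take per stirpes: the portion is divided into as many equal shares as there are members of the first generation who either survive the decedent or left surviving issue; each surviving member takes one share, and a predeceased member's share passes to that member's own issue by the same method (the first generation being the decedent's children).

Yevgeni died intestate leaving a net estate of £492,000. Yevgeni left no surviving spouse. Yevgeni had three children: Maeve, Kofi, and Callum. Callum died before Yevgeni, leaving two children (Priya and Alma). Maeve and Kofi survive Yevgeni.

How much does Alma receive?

Alma receives £82,000.

The entire £492,000 passes to the descendants.
That amount (£492,000) is divided into 3 shares of £164,000: Maeve and Kofi each take £164,000; Callum's £164,000 share passes to Callum's issue.
Callum's share (£164,000) is divided into 2 shares of £82,000: Priya and Alma each take £82,000.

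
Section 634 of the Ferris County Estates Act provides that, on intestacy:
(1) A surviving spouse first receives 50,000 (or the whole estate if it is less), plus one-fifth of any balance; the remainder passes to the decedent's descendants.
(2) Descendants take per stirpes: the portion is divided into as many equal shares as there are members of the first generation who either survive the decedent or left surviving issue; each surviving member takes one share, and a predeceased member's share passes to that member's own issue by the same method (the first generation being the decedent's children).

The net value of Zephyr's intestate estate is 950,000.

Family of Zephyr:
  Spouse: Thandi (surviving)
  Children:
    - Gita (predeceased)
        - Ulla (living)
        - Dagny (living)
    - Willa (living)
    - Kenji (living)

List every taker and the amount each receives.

Thandi: 230,000; Ulla: 120,000; Dagny: 120,000; Willa: 240,000; Kenji: 240,000

Thandi first takes 50,000, leaving a balance of 900,000. Thandi then takes one-fifth of the balance (180,000), for a total of 230,000. The remaining 720,000 passes to the descendants.
The descendants' portion (720,000) is divided into 3 shares of 240,000: Willa and Kenji each take 240,000; Gita's 240,000 share passes to Gita's issue.
Gita's share (240,000) is divided into 2 shares of 120,000: Ulla and Dagny each take 120,000.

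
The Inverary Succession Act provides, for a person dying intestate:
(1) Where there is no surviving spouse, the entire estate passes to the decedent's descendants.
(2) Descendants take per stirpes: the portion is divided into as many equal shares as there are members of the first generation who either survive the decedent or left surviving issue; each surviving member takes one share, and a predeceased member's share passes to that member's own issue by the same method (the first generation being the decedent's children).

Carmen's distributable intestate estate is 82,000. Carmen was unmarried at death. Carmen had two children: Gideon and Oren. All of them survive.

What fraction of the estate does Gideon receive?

Gideon receives 1/2 of the estate.

The entire 82,000 passes to the descendants.
That amount (82,000) is divided into 2 shares of 41,000: Gideon and Oren each take 41,000.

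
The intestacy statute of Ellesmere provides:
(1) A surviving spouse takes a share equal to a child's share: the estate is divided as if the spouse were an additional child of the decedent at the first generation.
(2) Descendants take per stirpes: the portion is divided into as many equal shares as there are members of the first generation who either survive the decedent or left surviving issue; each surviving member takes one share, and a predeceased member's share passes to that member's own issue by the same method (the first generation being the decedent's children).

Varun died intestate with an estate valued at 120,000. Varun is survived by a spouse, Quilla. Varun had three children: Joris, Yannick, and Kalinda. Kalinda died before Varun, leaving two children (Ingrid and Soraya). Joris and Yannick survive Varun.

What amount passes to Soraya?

The spouse counts as an additional share at the children's level, so there are 4 primary shares of 30,000. Quilla takes one such share (30,000).
The children's combined portion (90,000) is divided into 3 shares of 30,000: Joris and Yannick each take 30,000; Kalinda's 30,000 share passes to Kalinda's issue.
Kalinda's share (30,000) is divided into 2 shares of 15,000: Ingrid and Soraya each take 15,000.

Soraya receives 15,000.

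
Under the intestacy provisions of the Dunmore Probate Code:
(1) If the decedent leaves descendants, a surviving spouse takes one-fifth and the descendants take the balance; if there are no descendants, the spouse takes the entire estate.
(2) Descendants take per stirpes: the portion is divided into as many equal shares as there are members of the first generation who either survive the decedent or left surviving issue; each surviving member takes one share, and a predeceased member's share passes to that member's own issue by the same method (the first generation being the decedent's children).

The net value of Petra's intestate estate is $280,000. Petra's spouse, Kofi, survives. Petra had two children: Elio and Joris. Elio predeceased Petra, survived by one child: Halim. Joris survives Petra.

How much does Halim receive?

Halim receives $112,000.

Kofi takes one-fifth of $280,000 = $56,000. The remaining $224,000 passes to the descendants.
The descendants' portion ($224,000) is divided into 2 shares of $112,000: Joris takes $112,000; Elio's $112,000 share passes to Elio's issue.
Elio's share ($112,000) passes entirely to Halim.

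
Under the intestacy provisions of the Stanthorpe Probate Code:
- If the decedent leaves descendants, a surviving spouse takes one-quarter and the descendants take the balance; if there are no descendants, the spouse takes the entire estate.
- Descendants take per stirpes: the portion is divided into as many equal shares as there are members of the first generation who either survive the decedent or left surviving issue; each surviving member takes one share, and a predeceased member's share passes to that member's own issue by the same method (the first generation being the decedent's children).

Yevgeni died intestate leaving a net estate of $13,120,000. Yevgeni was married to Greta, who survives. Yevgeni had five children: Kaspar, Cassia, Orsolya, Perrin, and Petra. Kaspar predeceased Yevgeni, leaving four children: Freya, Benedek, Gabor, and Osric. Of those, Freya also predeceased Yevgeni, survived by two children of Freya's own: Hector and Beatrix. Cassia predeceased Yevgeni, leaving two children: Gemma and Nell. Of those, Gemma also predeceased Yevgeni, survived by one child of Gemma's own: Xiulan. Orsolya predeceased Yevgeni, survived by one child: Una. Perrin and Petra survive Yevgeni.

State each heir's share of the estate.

Greta takes one-quarter of $13,120,000 = $3,280,000. The remaining $9,840,000 passes to the descendants.
The descendants' portion ($9,840,000) is divided into 5 shares of $1,968,000: Perrin and Petra each take $1,968,000; Kaspar's $1,968,000 share passes to Kaspar's issue; Cassia's $1,968,000 share passes to Cassia's issue; Orsolya's $1,968,000 share passes to Orsolya's issue.
Kaspar's share ($1,968,000) is divided into 4 shares of $492,000: Benedek, Gabor, and Osric each take $492,000; Freya's $492,000 share passes to Freya's issue.
Freya's share ($492,000) is divided into 2 shares of $246,000: Hector and Beatrix each take $246,000.
Cassia's share ($1,968,000) is divided into 2 shares of $984,000: Nell takes $984,000; Gemma's $984,000 share passes to Gemma's issue.
Gemma's share ($984,000) passes entirely to Xiulan.
Orsolya's share ($1,968,000) passes entirely to Una.

Greta: $3,280,000; Hector: $246,000; Beatrix: $246,000; Benedek: $492,000; Gabor: $492,000; Osric: $492,000; Xiulan: $984,000; Nell: $984,000; Una: $1,968,000; Perrin: $1,968,000; Petra: $1,968,000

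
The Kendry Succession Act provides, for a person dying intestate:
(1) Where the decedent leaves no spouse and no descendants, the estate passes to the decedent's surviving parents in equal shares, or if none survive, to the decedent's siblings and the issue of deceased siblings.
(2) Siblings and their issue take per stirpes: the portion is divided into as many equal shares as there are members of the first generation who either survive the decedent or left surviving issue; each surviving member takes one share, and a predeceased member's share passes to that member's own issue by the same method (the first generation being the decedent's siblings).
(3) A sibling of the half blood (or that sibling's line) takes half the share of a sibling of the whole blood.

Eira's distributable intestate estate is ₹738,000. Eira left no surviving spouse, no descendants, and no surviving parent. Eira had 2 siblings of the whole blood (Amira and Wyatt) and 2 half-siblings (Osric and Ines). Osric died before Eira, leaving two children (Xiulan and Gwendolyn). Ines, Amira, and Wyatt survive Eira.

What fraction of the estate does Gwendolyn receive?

The entire ₹738,000 passes to the siblings and their issue.
Counting each half-blood sibling's line as half a unit, there are 3 units in ₹738,000, so one unit is ₹246,000. Whole-blood lines (Amira and Wyatt) take ₹246,000 each; half-blood lines (Osric and Ines) take ₹123,000 each.
Osric's share (₹123,000) is divided into 2 shares of ₹61,500: Xiulan and Gwendolyn each take ₹61,500.

Gwendolyn receives 1/12 of the estate.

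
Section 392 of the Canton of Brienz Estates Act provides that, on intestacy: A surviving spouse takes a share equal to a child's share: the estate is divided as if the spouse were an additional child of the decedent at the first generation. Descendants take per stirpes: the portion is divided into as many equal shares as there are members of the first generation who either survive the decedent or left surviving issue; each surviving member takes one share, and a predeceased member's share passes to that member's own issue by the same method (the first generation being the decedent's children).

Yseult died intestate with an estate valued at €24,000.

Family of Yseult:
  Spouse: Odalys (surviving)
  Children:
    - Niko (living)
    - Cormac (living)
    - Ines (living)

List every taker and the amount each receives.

Odalys: €6,000; Niko: €6,000; Cormac: €6,000; Ines: €6,000

The spouse counts as an additional share at the children's level, so there are 4 primary shares of €6,000. Odalys takes one such share (€6,000).
The children's combined portion (€18,000) is divided into 3 shares of €6,000: Niko, Cormac, and Ines each take €6,000.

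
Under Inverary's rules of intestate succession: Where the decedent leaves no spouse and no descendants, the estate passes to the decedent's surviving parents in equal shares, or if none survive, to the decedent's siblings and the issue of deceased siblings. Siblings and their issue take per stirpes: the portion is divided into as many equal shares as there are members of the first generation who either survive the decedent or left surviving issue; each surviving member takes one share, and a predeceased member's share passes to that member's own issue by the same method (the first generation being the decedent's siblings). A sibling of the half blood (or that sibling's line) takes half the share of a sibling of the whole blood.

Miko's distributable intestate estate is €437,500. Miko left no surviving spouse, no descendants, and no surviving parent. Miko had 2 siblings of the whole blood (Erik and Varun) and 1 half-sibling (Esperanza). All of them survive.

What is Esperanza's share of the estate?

The entire €437,500 passes to the siblings and their issue.
Counting each half-blood sibling's line as half a unit, there are 5/2 units in €437,500, so one unit is €175,000. Whole-blood lines (Erik and Varun) take €175,000 each; half-blood lines (Esperanza) take €87,500 each.

Esperanza receives €87,500.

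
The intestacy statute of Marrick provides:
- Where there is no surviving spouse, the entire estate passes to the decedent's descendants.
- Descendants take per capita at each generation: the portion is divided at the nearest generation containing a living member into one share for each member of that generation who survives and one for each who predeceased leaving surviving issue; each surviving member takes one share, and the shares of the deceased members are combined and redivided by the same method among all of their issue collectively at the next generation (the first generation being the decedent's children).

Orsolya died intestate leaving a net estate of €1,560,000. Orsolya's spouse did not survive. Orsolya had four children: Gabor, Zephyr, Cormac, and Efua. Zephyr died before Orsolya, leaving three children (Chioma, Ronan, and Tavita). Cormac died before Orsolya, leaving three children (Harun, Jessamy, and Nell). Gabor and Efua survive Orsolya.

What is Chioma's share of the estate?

The entire €1,560,000 passes to the descendants.
That amount (€1,560,000) is divided at the children's generation into 4 shares of €390,000. Gabor and Efua each take €390,000. The 2 shares of the deceased (Zephyr and Cormac) are combined into a pool of €780,000.
That pool (€780,000) is divided at the grandchildren's generation equally among Chioma, Ronan, Tavita, Harun, Jessamy, and Nell: €130,000 each.

Chioma receives €130,000.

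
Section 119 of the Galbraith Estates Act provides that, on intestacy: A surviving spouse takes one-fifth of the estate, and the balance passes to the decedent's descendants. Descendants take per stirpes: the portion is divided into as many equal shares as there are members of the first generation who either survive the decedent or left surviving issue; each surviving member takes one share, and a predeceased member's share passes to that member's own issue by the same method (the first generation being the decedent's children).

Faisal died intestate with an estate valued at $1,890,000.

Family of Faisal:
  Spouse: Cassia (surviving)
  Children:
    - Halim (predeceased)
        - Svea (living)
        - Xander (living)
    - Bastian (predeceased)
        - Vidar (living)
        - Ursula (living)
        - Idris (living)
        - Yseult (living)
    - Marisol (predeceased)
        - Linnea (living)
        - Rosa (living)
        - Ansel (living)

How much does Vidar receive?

Vidar receives $126,000.

Cassia takes one-fifth of $1,890,000 = $378,000. The remaining $1,512,000 passes to the descendants.
The descendants' portion ($1,512,000) is divided into 3 shares of $504,000: Halim's $504,000 share passes to Halim's issue; Bastian's $504,000 share passes to Bastian's issue; Marisol's $504,000 share passes to Marisol's issue.
Halim's share ($504,000) is divided into 2 shares of $252,000: Svea and Xander each take $252,000.
Bastian's share ($504,000) is divided into 4 shares of $126,000: Vidar, Ursula, Idris, and Yseult each take $126,000.
Marisol's share ($504,000) is divided into 3 shares of $168,000: Linnea, Rosa, and Ansel each take $168,000.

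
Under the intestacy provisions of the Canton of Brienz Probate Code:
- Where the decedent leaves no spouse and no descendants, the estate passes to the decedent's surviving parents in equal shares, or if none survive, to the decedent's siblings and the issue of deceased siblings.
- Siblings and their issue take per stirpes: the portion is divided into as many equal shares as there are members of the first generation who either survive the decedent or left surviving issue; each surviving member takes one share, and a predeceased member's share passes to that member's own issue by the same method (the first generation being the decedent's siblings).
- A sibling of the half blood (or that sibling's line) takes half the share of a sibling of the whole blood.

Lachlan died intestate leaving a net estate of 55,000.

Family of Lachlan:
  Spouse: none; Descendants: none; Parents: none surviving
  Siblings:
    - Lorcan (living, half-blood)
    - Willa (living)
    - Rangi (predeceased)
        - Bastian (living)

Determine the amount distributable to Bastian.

The entire 55,000 passes to the siblings and their issue.
Counting each half-blood sibling's line as half a unit, there are 5/2 units in 55,000, so one unit is 22,000. Whole-blood lines (Willa and Rangi) take 22,000 each; half-blood lines (Lorcan) take 11,000 each.
Rangi's share (22,000) passes entirely to Bastian.

Bastian receives 22,000.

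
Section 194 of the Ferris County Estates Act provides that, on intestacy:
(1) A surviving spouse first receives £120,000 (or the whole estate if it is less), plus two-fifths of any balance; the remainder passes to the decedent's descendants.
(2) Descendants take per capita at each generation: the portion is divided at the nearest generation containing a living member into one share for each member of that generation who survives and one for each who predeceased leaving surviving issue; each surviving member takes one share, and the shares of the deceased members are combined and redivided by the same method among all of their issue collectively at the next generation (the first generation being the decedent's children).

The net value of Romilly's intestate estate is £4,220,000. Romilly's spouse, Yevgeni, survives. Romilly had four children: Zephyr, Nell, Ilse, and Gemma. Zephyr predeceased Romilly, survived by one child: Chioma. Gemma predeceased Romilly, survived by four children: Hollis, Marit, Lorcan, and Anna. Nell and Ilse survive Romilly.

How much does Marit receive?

Yevgeni first takes £120,000, leaving a balance of £4,100,000. Yevgeni then takes two-fifths of the balance (£1,640,000), for a total of £1,760,000. The remaining £2,460,000 passes to the descendants.
The descendants' portion (£2,460,000) is divided at the children's generation into 4 shares of £615,000. Nell and Ilse each take £615,000. The 2 shares of the deceased (Zephyr and Gemma) are combined into a pool of £1,230,000.
That pool (£1,230,000) is divided at the grandchildren's generation equally among Chioma, Hollis, Marit, Lorcan, and Anna: £246,000 each.

Marit receives £246,000.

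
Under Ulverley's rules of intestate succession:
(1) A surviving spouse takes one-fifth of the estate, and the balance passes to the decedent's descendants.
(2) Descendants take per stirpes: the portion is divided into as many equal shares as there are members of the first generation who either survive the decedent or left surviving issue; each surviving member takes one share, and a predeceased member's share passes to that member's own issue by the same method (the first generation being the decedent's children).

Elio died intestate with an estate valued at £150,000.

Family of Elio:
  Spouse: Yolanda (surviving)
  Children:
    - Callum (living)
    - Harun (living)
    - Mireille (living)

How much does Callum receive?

Callum receives £40,000.

Yolanda takes one-fifth of £150,000 = £30,000. The remaining £120,000 passes to the descendants.
The descendants' portion (£120,000) is divided into 3 shares of £40,000: Callum, Harun, and Mireille each take £40,000.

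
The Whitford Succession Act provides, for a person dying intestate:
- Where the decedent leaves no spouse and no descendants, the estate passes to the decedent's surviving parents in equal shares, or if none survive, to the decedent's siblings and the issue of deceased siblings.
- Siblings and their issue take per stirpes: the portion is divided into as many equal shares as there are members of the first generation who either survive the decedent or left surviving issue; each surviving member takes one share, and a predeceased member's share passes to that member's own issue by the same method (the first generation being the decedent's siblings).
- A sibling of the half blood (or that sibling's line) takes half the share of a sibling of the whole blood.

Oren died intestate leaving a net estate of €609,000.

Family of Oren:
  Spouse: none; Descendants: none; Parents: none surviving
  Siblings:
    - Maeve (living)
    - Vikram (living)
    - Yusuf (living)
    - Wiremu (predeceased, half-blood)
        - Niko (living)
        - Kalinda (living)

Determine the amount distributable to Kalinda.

The entire €609,000 passes to the siblings and their issue.
Counting each half-blood sibling's line as half a unit, there are 7/2 units in €609,000, so one unit is €174,000. Whole-blood lines (Maeve, Vikram, and Yusuf) take €174,000 each; half-blood lines (Wiremu) take €87,000 each.
Wiremu's share (€87,000) is divided into 2 shares of €43,500: Niko and Kalinda each take €43,500.

Kalinda receives €43,500.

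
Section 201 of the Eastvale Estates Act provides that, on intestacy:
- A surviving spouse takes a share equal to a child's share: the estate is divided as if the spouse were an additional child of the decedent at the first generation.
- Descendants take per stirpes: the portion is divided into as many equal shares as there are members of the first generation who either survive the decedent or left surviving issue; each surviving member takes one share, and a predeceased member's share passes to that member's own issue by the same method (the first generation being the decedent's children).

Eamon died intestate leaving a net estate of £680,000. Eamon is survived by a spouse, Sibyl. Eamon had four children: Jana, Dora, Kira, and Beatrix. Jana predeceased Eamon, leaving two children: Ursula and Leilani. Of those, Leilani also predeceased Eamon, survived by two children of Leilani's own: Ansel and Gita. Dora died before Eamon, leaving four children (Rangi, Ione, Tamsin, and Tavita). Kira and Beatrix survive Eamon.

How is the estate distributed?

The spouse counts as an additional share at the children's level, so there are 5 primary shares of £136,000. Sibyl takes one such share (£136,000).
The children's combined portion (£544,000) is divided into 4 shares of £136,000: Kira and Beatrix each take £136,000; Jana's £136,000 share passes to Jana's issue; Dora's £136,000 share passes to Dora's issue.
Jana's share (£136,000) is divided into 2 shares of £68,000: Ursula takes £68,000; Leilani's £68,000 share passes to Leilani's issue.
Leilani's share (£68,000) is divided into 2 shares of £34,000: Ansel and Gita each take £34,000.
Dora's share (£136,000) is divided into 4 shares of £34,000: Rangi, Ione, Tamsin, and Tavita each take £34,000.

Sibyl: £136,000; Ursula: £68,000; Ansel: £34,000; Gita: £34,000; Rangi: £34,000; Ione: £34,000; Tamsin: £34,000; Tavita: £34,000; Kira: £136,000; Beatrix: £136,000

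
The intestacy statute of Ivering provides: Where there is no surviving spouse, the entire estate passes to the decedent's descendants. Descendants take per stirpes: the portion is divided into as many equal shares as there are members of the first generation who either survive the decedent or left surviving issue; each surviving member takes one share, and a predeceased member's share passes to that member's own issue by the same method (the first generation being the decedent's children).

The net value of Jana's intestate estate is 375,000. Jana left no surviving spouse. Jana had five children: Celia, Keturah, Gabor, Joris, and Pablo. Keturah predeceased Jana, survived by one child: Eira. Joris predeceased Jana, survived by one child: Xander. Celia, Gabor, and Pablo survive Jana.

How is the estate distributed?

Celia: 75,000; Eira: 75,000; Gabor: 75,000; Xander: 75,000; Pablo: 75,000

The entire 375,000 passes to the descendants.
That amount (375,000) is divided into 5 shares of 75,000: Celia, Gabor, and Pablo each take 75,000; Keturah's 75,000 share passes to Keturah's issue; Joris's 75,000 share passes to Joris's issue.
Keturah's share (75,000) passes entirely to Eira.
Joris's share (75,000) passes entirely to Xander.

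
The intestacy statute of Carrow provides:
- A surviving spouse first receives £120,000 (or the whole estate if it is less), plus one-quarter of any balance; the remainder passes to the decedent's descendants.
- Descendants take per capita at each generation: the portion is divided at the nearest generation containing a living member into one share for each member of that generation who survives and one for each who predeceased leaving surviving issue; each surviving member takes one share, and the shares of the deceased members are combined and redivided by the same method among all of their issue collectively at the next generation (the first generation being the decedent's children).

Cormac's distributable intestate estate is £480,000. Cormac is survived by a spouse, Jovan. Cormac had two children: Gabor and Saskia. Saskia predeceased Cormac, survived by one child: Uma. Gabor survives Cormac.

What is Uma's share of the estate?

Uma receives £135,000.

Jovan first takes £120,000, leaving a balance of £360,000. Jovan then takes one-quarter of the balance (£90,000), for a total of £210,000. The remaining £270,000 passes to the descendants.
The descendants' portion (£270,000) is divided at the children's generation into 2 shares of £135,000. Gabor takes £135,000. The remaining share for the deceased Saskia (£135,000) is carried to the next generation.
That pool (£135,000) passes entirely to Uma, the sole taker at the grandchildren's generation.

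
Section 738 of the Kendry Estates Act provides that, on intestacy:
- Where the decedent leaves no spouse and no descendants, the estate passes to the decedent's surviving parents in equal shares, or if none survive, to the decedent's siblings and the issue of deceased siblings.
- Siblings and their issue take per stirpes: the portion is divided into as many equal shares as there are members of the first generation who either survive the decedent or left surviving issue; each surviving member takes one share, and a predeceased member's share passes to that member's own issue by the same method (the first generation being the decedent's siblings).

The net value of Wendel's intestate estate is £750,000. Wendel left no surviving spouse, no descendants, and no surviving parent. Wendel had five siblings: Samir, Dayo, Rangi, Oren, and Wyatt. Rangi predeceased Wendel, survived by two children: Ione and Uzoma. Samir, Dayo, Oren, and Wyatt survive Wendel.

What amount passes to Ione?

Ione receives £75,000.

The entire £750,000 passes to the siblings and their issue.
That amount (£750,000) is divided into 5 shares of £150,000: Samir, Dayo, Oren, and Wyatt each take £150,000; Rangi's £150,000 share passes to Rangi's issue.
Rangi's share (£150,000) is divided into 2 shares of £75,000: Ione and Uzoma each take £75,000.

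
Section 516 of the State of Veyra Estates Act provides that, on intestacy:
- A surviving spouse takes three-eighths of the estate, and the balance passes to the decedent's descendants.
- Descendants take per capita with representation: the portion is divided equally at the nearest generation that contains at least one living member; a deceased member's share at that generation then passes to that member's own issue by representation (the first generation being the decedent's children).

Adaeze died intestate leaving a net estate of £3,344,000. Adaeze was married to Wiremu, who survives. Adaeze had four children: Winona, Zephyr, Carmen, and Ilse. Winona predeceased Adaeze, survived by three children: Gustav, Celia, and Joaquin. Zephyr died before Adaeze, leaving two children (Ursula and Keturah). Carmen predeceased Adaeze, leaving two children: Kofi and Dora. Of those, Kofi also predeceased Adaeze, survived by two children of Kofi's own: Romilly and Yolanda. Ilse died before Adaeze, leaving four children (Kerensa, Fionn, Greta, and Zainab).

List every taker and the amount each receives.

Wiremu: £1,254,000; Gustav: £190,000; Celia: £190,000; Joaquin: £190,000; Ursula: £190,000; Keturah: £190,000; Romilly: £95,000; Yolanda: £95,000; Dora: £190,000; Kerensa: £190,000; Fionn: £190,000; Greta: £190,000; Zainab: £190,000

Wiremu takes three-eighths of £3,344,000 = £1,254,000. The remaining £2,090,000 passes to the descendants.
No child survives, so the initial division is made at the grandchildren's generation.
The descendants' portion (£2,090,000) is divided into 11 shares of £190,000: Gustav, Celia, Joaquin, Ursula, Keturah, Dora, Kerensa, Fionn, Greta, and Zainab each take £190,000; Kofi's £190,000 share passes to Kofi's issue.
Kofi's share (£190,000) is divided into 2 shares of £95,000: Romilly and Yolanda each take £95,000.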